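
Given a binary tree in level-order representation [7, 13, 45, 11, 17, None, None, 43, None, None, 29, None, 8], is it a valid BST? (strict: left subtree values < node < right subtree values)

Level-order array: [7, 13, 45, 11, 17, None, None, 43, None, None, 29, None, 8]
Validate using subtree bounds (lo, hi): at each node, require lo < value < hi,
then recurse left with hi=value and right with lo=value.
Preorder trace (stopping at first violation):
  at node 7 with bounds (-inf, +inf): OK
  at node 13 with bounds (-inf, 7): VIOLATION
Node 13 violates its bound: not (-inf < 13 < 7).
Result: Not a valid BST


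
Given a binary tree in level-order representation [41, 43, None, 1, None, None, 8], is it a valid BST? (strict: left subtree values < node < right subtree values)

Level-order array: [41, 43, None, 1, None, None, 8]
Validate using subtree bounds (lo, hi): at each node, require lo < value < hi,
then recurse left with hi=value and right with lo=value.
Preorder trace (stopping at first violation):
  at node 41 with bounds (-inf, +inf): OK
  at node 43 with bounds (-inf, 41): VIOLATION
Node 43 violates its bound: not (-inf < 43 < 41).
Result: Not a valid BST


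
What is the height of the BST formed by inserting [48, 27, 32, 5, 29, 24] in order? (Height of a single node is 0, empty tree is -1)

Insertion order: [48, 27, 32, 5, 29, 24]
Tree (level-order array): [48, 27, None, 5, 32, None, 24, 29]
Compute height bottom-up (empty subtree = -1):
  height(24) = 1 + max(-1, -1) = 0
  height(5) = 1 + max(-1, 0) = 1
  height(29) = 1 + max(-1, -1) = 0
  height(32) = 1 + max(0, -1) = 1
  height(27) = 1 + max(1, 1) = 2
  height(48) = 1 + max(2, -1) = 3
Height = 3


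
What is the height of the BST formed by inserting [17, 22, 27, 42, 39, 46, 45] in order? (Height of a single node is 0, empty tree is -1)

Insertion order: [17, 22, 27, 42, 39, 46, 45]
Tree (level-order array): [17, None, 22, None, 27, None, 42, 39, 46, None, None, 45]
Compute height bottom-up (empty subtree = -1):
  height(39) = 1 + max(-1, -1) = 0
  height(45) = 1 + max(-1, -1) = 0
  height(46) = 1 + max(0, -1) = 1
  height(42) = 1 + max(0, 1) = 2
  height(27) = 1 + max(-1, 2) = 3
  height(22) = 1 + max(-1, 3) = 4
  height(17) = 1 + max(-1, 4) = 5
Height = 5


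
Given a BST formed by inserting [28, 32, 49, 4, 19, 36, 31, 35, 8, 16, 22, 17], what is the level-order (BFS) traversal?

Tree insertion order: [28, 32, 49, 4, 19, 36, 31, 35, 8, 16, 22, 17]
Tree (level-order array): [28, 4, 32, None, 19, 31, 49, 8, 22, None, None, 36, None, None, 16, None, None, 35, None, None, 17]
BFS from the root, enqueuing left then right child of each popped node:
  queue [28] -> pop 28, enqueue [4, 32], visited so far: [28]
  queue [4, 32] -> pop 4, enqueue [19], visited so far: [28, 4]
  queue [32, 19] -> pop 32, enqueue [31, 49], visited so far: [28, 4, 32]
  queue [19, 31, 49] -> pop 19, enqueue [8, 22], visited so far: [28, 4, 32, 19]
  queue [31, 49, 8, 22] -> pop 31, enqueue [none], visited so far: [28, 4, 32, 19, 31]
  queue [49, 8, 22] -> pop 49, enqueue [36], visited so far: [28, 4, 32, 19, 31, 49]
  queue [8, 22, 36] -> pop 8, enqueue [16], visited so far: [28, 4, 32, 19, 31, 49, 8]
  queue [22, 36, 16] -> pop 22, enqueue [none], visited so far: [28, 4, 32, 19, 31, 49, 8, 22]
  queue [36, 16] -> pop 36, enqueue [35], visited so far: [28, 4, 32, 19, 31, 49, 8, 22, 36]
  queue [16, 35] -> pop 16, enqueue [17], visited so far: [28, 4, 32, 19, 31, 49, 8, 22, 36, 16]
  queue [35, 17] -> pop 35, enqueue [none], visited so far: [28, 4, 32, 19, 31, 49, 8, 22, 36, 16, 35]
  queue [17] -> pop 17, enqueue [none], visited so far: [28, 4, 32, 19, 31, 49, 8, 22, 36, 16, 35, 17]
Result: [28, 4, 32, 19, 31, 49, 8, 22, 36, 16, 35, 17]


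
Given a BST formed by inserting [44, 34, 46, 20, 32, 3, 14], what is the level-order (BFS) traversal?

Tree insertion order: [44, 34, 46, 20, 32, 3, 14]
Tree (level-order array): [44, 34, 46, 20, None, None, None, 3, 32, None, 14]
BFS from the root, enqueuing left then right child of each popped node:
  queue [44] -> pop 44, enqueue [34, 46], visited so far: [44]
  queue [34, 46] -> pop 34, enqueue [20], visited so far: [44, 34]
  queue [46, 20] -> pop 46, enqueue [none], visited so far: [44, 34, 46]
  queue [20] -> pop 20, enqueue [3, 32], visited so far: [44, 34, 46, 20]
  queue [3, 32] -> pop 3, enqueue [14], visited so far: [44, 34, 46, 20, 3]
  queue [32, 14] -> pop 32, enqueue [none], visited so far: [44, 34, 46, 20, 3, 32]
  queue [14] -> pop 14, enqueue [none], visited so far: [44, 34, 46, 20, 3, 32, 14]
Result: [44, 34, 46, 20, 3, 32, 14]


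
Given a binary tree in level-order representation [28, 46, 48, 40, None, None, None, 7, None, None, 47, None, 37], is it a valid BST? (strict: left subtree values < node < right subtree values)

Level-order array: [28, 46, 48, 40, None, None, None, 7, None, None, 47, None, 37]
Validate using subtree bounds (lo, hi): at each node, require lo < value < hi,
then recurse left with hi=value and right with lo=value.
Preorder trace (stopping at first violation):
  at node 28 with bounds (-inf, +inf): OK
  at node 46 with bounds (-inf, 28): VIOLATION
Node 46 violates its bound: not (-inf < 46 < 28).
Result: Not a valid BST


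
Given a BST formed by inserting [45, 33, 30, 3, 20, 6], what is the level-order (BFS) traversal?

Tree insertion order: [45, 33, 30, 3, 20, 6]
Tree (level-order array): [45, 33, None, 30, None, 3, None, None, 20, 6]
BFS from the root, enqueuing left then right child of each popped node:
  queue [45] -> pop 45, enqueue [33], visited so far: [45]
  queue [33] -> pop 33, enqueue [30], visited so far: [45, 33]
  queue [30] -> pop 30, enqueue [3], visited so far: [45, 33, 30]
  queue [3] -> pop 3, enqueue [20], visited so far: [45, 33, 30, 3]
  queue [20] -> pop 20, enqueue [6], visited so far: [45, 33, 30, 3, 20]
  queue [6] -> pop 6, enqueue [none], visited so far: [45, 33, 30, 3, 20, 6]
Result: [45, 33, 30, 3, 20, 6]


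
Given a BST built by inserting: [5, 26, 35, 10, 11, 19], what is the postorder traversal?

Tree insertion order: [5, 26, 35, 10, 11, 19]
Tree (level-order array): [5, None, 26, 10, 35, None, 11, None, None, None, 19]
Postorder traversal: [19, 11, 10, 35, 26, 5]


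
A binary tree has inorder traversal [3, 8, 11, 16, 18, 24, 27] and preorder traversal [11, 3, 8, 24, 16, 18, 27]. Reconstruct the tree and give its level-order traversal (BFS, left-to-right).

Inorder:  [3, 8, 11, 16, 18, 24, 27]
Preorder: [11, 3, 8, 24, 16, 18, 27]
Algorithm: preorder visits root first, so consume preorder in order;
for each root, split the current inorder slice at that value into
left-subtree inorder and right-subtree inorder, then recurse.
Recursive splits:
  root=11; inorder splits into left=[3, 8], right=[16, 18, 24, 27]
  root=3; inorder splits into left=[], right=[8]
  root=8; inorder splits into left=[], right=[]
  root=24; inorder splits into left=[16, 18], right=[27]
  root=16; inorder splits into left=[], right=[18]
  root=18; inorder splits into left=[], right=[]
  root=27; inorder splits into left=[], right=[]
Reconstructed level-order: [11, 3, 24, 8, 16, 27, 18]


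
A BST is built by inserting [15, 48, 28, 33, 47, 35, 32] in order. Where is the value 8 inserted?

Starting tree (level order): [15, None, 48, 28, None, None, 33, 32, 47, None, None, 35]
Insertion path: 15
Result: insert 8 as left child of 15
Final tree (level order): [15, 8, 48, None, None, 28, None, None, 33, 32, 47, None, None, 35]


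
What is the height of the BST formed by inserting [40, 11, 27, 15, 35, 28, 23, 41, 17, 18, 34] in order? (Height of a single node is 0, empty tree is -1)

Insertion order: [40, 11, 27, 15, 35, 28, 23, 41, 17, 18, 34]
Tree (level-order array): [40, 11, 41, None, 27, None, None, 15, 35, None, 23, 28, None, 17, None, None, 34, None, 18]
Compute height bottom-up (empty subtree = -1):
  height(18) = 1 + max(-1, -1) = 0
  height(17) = 1 + max(-1, 0) = 1
  height(23) = 1 + max(1, -1) = 2
  height(15) = 1 + max(-1, 2) = 3
  height(34) = 1 + max(-1, -1) = 0
  height(28) = 1 + max(-1, 0) = 1
  height(35) = 1 + max(1, -1) = 2
  height(27) = 1 + max(3, 2) = 4
  height(11) = 1 + max(-1, 4) = 5
  height(41) = 1 + max(-1, -1) = 0
  height(40) = 1 + max(5, 0) = 6
Height = 6


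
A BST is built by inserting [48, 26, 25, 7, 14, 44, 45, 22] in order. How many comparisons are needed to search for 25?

Search path for 25: 48 -> 26 -> 25
Found: True
Comparisons: 3


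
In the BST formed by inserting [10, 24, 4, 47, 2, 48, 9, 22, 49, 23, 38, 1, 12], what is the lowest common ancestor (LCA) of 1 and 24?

Tree insertion order: [10, 24, 4, 47, 2, 48, 9, 22, 49, 23, 38, 1, 12]
Tree (level-order array): [10, 4, 24, 2, 9, 22, 47, 1, None, None, None, 12, 23, 38, 48, None, None, None, None, None, None, None, None, None, 49]
In a BST, the LCA of p=1, q=24 is the first node v on the
root-to-leaf path with p <= v <= q (go left if both < v, right if both > v).
Walk from root:
  at 10: 1 <= 10 <= 24, this is the LCA
LCA = 10


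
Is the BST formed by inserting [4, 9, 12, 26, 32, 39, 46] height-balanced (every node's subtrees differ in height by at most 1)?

Tree (level-order array): [4, None, 9, None, 12, None, 26, None, 32, None, 39, None, 46]
Definition: a tree is height-balanced if, at every node, |h(left) - h(right)| <= 1 (empty subtree has height -1).
Bottom-up per-node check:
  node 46: h_left=-1, h_right=-1, diff=0 [OK], height=0
  node 39: h_left=-1, h_right=0, diff=1 [OK], height=1
  node 32: h_left=-1, h_right=1, diff=2 [FAIL (|-1-1|=2 > 1)], height=2
  node 26: h_left=-1, h_right=2, diff=3 [FAIL (|-1-2|=3 > 1)], height=3
  node 12: h_left=-1, h_right=3, diff=4 [FAIL (|-1-3|=4 > 1)], height=4
  node 9: h_left=-1, h_right=4, diff=5 [FAIL (|-1-4|=5 > 1)], height=5
  node 4: h_left=-1, h_right=5, diff=6 [FAIL (|-1-5|=6 > 1)], height=6
Node 32 violates the condition: |-1 - 1| = 2 > 1.
Result: Not balanced


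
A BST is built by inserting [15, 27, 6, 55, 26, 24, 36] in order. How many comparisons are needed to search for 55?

Search path for 55: 15 -> 27 -> 55
Found: True
Comparisons: 3


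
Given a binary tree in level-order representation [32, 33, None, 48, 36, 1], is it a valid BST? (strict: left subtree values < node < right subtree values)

Level-order array: [32, 33, None, 48, 36, 1]
Validate using subtree bounds (lo, hi): at each node, require lo < value < hi,
then recurse left with hi=value and right with lo=value.
Preorder trace (stopping at first violation):
  at node 32 with bounds (-inf, +inf): OK
  at node 33 with bounds (-inf, 32): VIOLATION
Node 33 violates its bound: not (-inf < 33 < 32).
Result: Not a valid BST


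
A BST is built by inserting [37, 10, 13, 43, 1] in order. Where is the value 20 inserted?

Starting tree (level order): [37, 10, 43, 1, 13]
Insertion path: 37 -> 10 -> 13
Result: insert 20 as right child of 13
Final tree (level order): [37, 10, 43, 1, 13, None, None, None, None, None, 20]


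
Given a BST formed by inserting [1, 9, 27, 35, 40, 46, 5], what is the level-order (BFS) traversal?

Tree insertion order: [1, 9, 27, 35, 40, 46, 5]
Tree (level-order array): [1, None, 9, 5, 27, None, None, None, 35, None, 40, None, 46]
BFS from the root, enqueuing left then right child of each popped node:
  queue [1] -> pop 1, enqueue [9], visited so far: [1]
  queue [9] -> pop 9, enqueue [5, 27], visited so far: [1, 9]
  queue [5, 27] -> pop 5, enqueue [none], visited so far: [1, 9, 5]
  queue [27] -> pop 27, enqueue [35], visited so far: [1, 9, 5, 27]
  queue [35] -> pop 35, enqueue [40], visited so far: [1, 9, 5, 27, 35]
  queue [40] -> pop 40, enqueue [46], visited so far: [1, 9, 5, 27, 35, 40]
  queue [46] -> pop 46, enqueue [none], visited so far: [1, 9, 5, 27, 35, 40, 46]
Result: [1, 9, 5, 27, 35, 40, 46]


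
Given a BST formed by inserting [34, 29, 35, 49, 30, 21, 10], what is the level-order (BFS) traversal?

Tree insertion order: [34, 29, 35, 49, 30, 21, 10]
Tree (level-order array): [34, 29, 35, 21, 30, None, 49, 10]
BFS from the root, enqueuing left then right child of each popped node:
  queue [34] -> pop 34, enqueue [29, 35], visited so far: [34]
  queue [29, 35] -> pop 29, enqueue [21, 30], visited so far: [34, 29]
  queue [35, 21, 30] -> pop 35, enqueue [49], visited so far: [34, 29, 35]
  queue [21, 30, 49] -> pop 21, enqueue [10], visited so far: [34, 29, 35, 21]
  queue [30, 49, 10] -> pop 30, enqueue [none], visited so far: [34, 29, 35, 21, 30]
  queue [49, 10] -> pop 49, enqueue [none], visited so far: [34, 29, 35, 21, 30, 49]
  queue [10] -> pop 10, enqueue [none], visited so far: [34, 29, 35, 21, 30, 49, 10]
Result: [34, 29, 35, 21, 30, 49, 10]


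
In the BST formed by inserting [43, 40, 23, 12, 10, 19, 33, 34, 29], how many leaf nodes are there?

Tree built from: [43, 40, 23, 12, 10, 19, 33, 34, 29]
Tree (level-order array): [43, 40, None, 23, None, 12, 33, 10, 19, 29, 34]
Rule: A leaf has 0 children.
Per-node child counts:
  node 43: 1 child(ren)
  node 40: 1 child(ren)
  node 23: 2 child(ren)
  node 12: 2 child(ren)
  node 10: 0 child(ren)
  node 19: 0 child(ren)
  node 33: 2 child(ren)
  node 29: 0 child(ren)
  node 34: 0 child(ren)
Matching nodes: [10, 19, 29, 34]
Count of leaf nodes: 4


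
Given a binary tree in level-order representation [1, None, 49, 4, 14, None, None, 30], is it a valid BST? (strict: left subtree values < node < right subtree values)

Level-order array: [1, None, 49, 4, 14, None, None, 30]
Validate using subtree bounds (lo, hi): at each node, require lo < value < hi,
then recurse left with hi=value and right with lo=value.
Preorder trace (stopping at first violation):
  at node 1 with bounds (-inf, +inf): OK
  at node 49 with bounds (1, +inf): OK
  at node 4 with bounds (1, 49): OK
  at node 14 with bounds (49, +inf): VIOLATION
Node 14 violates its bound: not (49 < 14 < +inf).
Result: Not a valid BST


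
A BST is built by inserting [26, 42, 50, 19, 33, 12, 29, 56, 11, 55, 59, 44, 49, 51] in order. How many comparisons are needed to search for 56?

Search path for 56: 26 -> 42 -> 50 -> 56
Found: True
Comparisons: 4


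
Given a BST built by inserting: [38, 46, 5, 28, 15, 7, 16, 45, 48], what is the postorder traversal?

Tree insertion order: [38, 46, 5, 28, 15, 7, 16, 45, 48]
Tree (level-order array): [38, 5, 46, None, 28, 45, 48, 15, None, None, None, None, None, 7, 16]
Postorder traversal: [7, 16, 15, 28, 5, 45, 48, 46, 38]


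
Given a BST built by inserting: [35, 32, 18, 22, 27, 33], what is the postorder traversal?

Tree insertion order: [35, 32, 18, 22, 27, 33]
Tree (level-order array): [35, 32, None, 18, 33, None, 22, None, None, None, 27]
Postorder traversal: [27, 22, 18, 33, 32, 35]


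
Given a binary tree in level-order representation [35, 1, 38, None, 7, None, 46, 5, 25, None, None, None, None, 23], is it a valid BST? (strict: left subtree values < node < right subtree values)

Level-order array: [35, 1, 38, None, 7, None, 46, 5, 25, None, None, None, None, 23]
Validate using subtree bounds (lo, hi): at each node, require lo < value < hi,
then recurse left with hi=value and right with lo=value.
Preorder trace (stopping at first violation):
  at node 35 with bounds (-inf, +inf): OK
  at node 1 with bounds (-inf, 35): OK
  at node 7 with bounds (1, 35): OK
  at node 5 with bounds (1, 7): OK
  at node 25 with bounds (7, 35): OK
  at node 23 with bounds (7, 25): OK
  at node 38 with bounds (35, +inf): OK
  at node 46 with bounds (38, +inf): OK
No violation found at any node.
Result: Valid BST


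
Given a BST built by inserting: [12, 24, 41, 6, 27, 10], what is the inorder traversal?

Tree insertion order: [12, 24, 41, 6, 27, 10]
Tree (level-order array): [12, 6, 24, None, 10, None, 41, None, None, 27]
Inorder traversal: [6, 10, 12, 24, 27, 41]


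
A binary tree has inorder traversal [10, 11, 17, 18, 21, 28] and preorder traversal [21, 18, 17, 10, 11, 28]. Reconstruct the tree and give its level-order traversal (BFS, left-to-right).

Inorder:  [10, 11, 17, 18, 21, 28]
Preorder: [21, 18, 17, 10, 11, 28]
Algorithm: preorder visits root first, so consume preorder in order;
for each root, split the current inorder slice at that value into
left-subtree inorder and right-subtree inorder, then recurse.
Recursive splits:
  root=21; inorder splits into left=[10, 11, 17, 18], right=[28]
  root=18; inorder splits into left=[10, 11, 17], right=[]
  root=17; inorder splits into left=[10, 11], right=[]
  root=10; inorder splits into left=[], right=[11]
  root=11; inorder splits into left=[], right=[]
  root=28; inorder splits into left=[], right=[]
Reconstructed level-order: [21, 18, 28, 17, 10, 11]


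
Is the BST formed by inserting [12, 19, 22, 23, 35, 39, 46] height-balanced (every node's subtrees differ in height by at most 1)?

Tree (level-order array): [12, None, 19, None, 22, None, 23, None, 35, None, 39, None, 46]
Definition: a tree is height-balanced if, at every node, |h(left) - h(right)| <= 1 (empty subtree has height -1).
Bottom-up per-node check:
  node 46: h_left=-1, h_right=-1, diff=0 [OK], height=0
  node 39: h_left=-1, h_right=0, diff=1 [OK], height=1
  node 35: h_left=-1, h_right=1, diff=2 [FAIL (|-1-1|=2 > 1)], height=2
  node 23: h_left=-1, h_right=2, diff=3 [FAIL (|-1-2|=3 > 1)], height=3
  node 22: h_left=-1, h_right=3, diff=4 [FAIL (|-1-3|=4 > 1)], height=4
  node 19: h_left=-1, h_right=4, diff=5 [FAIL (|-1-4|=5 > 1)], height=5
  node 12: h_left=-1, h_right=5, diff=6 [FAIL (|-1-5|=6 > 1)], height=6
Node 35 violates the condition: |-1 - 1| = 2 > 1.
Result: Not balanced


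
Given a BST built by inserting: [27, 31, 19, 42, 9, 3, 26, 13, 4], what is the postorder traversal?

Tree insertion order: [27, 31, 19, 42, 9, 3, 26, 13, 4]
Tree (level-order array): [27, 19, 31, 9, 26, None, 42, 3, 13, None, None, None, None, None, 4]
Postorder traversal: [4, 3, 13, 9, 26, 19, 42, 31, 27]


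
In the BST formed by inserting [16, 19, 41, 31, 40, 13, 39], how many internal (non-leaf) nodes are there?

Tree built from: [16, 19, 41, 31, 40, 13, 39]
Tree (level-order array): [16, 13, 19, None, None, None, 41, 31, None, None, 40, 39]
Rule: An internal node has at least one child.
Per-node child counts:
  node 16: 2 child(ren)
  node 13: 0 child(ren)
  node 19: 1 child(ren)
  node 41: 1 child(ren)
  node 31: 1 child(ren)
  node 40: 1 child(ren)
  node 39: 0 child(ren)
Matching nodes: [16, 19, 41, 31, 40]
Count of internal (non-leaf) nodes: 5


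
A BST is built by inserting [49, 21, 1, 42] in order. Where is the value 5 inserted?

Starting tree (level order): [49, 21, None, 1, 42]
Insertion path: 49 -> 21 -> 1
Result: insert 5 as right child of 1
Final tree (level order): [49, 21, None, 1, 42, None, 5]


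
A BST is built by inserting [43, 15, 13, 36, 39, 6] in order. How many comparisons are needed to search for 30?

Search path for 30: 43 -> 15 -> 36
Found: False
Comparisons: 3


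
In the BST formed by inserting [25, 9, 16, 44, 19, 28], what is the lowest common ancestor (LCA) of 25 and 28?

Tree insertion order: [25, 9, 16, 44, 19, 28]
Tree (level-order array): [25, 9, 44, None, 16, 28, None, None, 19]
In a BST, the LCA of p=25, q=28 is the first node v on the
root-to-leaf path with p <= v <= q (go left if both < v, right if both > v).
Walk from root:
  at 25: 25 <= 25 <= 28, this is the LCA
LCA = 25


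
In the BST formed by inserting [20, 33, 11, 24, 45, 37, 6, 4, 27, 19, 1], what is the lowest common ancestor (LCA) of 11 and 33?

Tree insertion order: [20, 33, 11, 24, 45, 37, 6, 4, 27, 19, 1]
Tree (level-order array): [20, 11, 33, 6, 19, 24, 45, 4, None, None, None, None, 27, 37, None, 1]
In a BST, the LCA of p=11, q=33 is the first node v on the
root-to-leaf path with p <= v <= q (go left if both < v, right if both > v).
Walk from root:
  at 20: 11 <= 20 <= 33, this is the LCA
LCA = 20


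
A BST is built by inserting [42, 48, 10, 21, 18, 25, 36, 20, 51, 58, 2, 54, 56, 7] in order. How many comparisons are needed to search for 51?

Search path for 51: 42 -> 48 -> 51
Found: True
Comparisons: 3


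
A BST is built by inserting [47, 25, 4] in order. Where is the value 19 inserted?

Starting tree (level order): [47, 25, None, 4]
Insertion path: 47 -> 25 -> 4
Result: insert 19 as right child of 4
Final tree (level order): [47, 25, None, 4, None, None, 19]


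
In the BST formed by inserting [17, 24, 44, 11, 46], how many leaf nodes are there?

Tree built from: [17, 24, 44, 11, 46]
Tree (level-order array): [17, 11, 24, None, None, None, 44, None, 46]
Rule: A leaf has 0 children.
Per-node child counts:
  node 17: 2 child(ren)
  node 11: 0 child(ren)
  node 24: 1 child(ren)
  node 44: 1 child(ren)
  node 46: 0 child(ren)
Matching nodes: [11, 46]
Count of leaf nodes: 2


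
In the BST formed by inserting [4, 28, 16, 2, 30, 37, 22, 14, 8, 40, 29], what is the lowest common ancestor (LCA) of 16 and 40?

Tree insertion order: [4, 28, 16, 2, 30, 37, 22, 14, 8, 40, 29]
Tree (level-order array): [4, 2, 28, None, None, 16, 30, 14, 22, 29, 37, 8, None, None, None, None, None, None, 40]
In a BST, the LCA of p=16, q=40 is the first node v on the
root-to-leaf path with p <= v <= q (go left if both < v, right if both > v).
Walk from root:
  at 4: both 16 and 40 > 4, go right
  at 28: 16 <= 28 <= 40, this is the LCA
LCA = 28


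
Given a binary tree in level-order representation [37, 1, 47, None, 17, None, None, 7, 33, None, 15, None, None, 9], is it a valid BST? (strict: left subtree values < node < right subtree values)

Level-order array: [37, 1, 47, None, 17, None, None, 7, 33, None, 15, None, None, 9]
Validate using subtree bounds (lo, hi): at each node, require lo < value < hi,
then recurse left with hi=value and right with lo=value.
Preorder trace (stopping at first violation):
  at node 37 with bounds (-inf, +inf): OK
  at node 1 with bounds (-inf, 37): OK
  at node 17 with bounds (1, 37): OK
  at node 7 with bounds (1, 17): OK
  at node 15 with bounds (7, 17): OK
  at node 9 with bounds (7, 15): OK
  at node 33 with bounds (17, 37): OK
  at node 47 with bounds (37, +inf): OK
No violation found at any node.
Result: Valid BST


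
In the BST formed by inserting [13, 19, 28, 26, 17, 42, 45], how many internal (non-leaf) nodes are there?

Tree built from: [13, 19, 28, 26, 17, 42, 45]
Tree (level-order array): [13, None, 19, 17, 28, None, None, 26, 42, None, None, None, 45]
Rule: An internal node has at least one child.
Per-node child counts:
  node 13: 1 child(ren)
  node 19: 2 child(ren)
  node 17: 0 child(ren)
  node 28: 2 child(ren)
  node 26: 0 child(ren)
  node 42: 1 child(ren)
  node 45: 0 child(ren)
Matching nodes: [13, 19, 28, 42]
Count of internal (non-leaf) nodes: 4


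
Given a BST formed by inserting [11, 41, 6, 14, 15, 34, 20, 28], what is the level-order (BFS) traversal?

Tree insertion order: [11, 41, 6, 14, 15, 34, 20, 28]
Tree (level-order array): [11, 6, 41, None, None, 14, None, None, 15, None, 34, 20, None, None, 28]
BFS from the root, enqueuing left then right child of each popped node:
  queue [11] -> pop 11, enqueue [6, 41], visited so far: [11]
  queue [6, 41] -> pop 6, enqueue [none], visited so far: [11, 6]
  queue [41] -> pop 41, enqueue [14], visited so far: [11, 6, 41]
  queue [14] -> pop 14, enqueue [15], visited so far: [11, 6, 41, 14]
  queue [15] -> pop 15, enqueue [34], visited so far: [11, 6, 41, 14, 15]
  queue [34] -> pop 34, enqueue [20], visited so far: [11, 6, 41, 14, 15, 34]
  queue [20] -> pop 20, enqueue [28], visited so far: [11, 6, 41, 14, 15, 34, 20]
  queue [28] -> pop 28, enqueue [none], visited so far: [11, 6, 41, 14, 15, 34, 20, 28]
Result: [11, 6, 41, 14, 15, 34, 20, 28]


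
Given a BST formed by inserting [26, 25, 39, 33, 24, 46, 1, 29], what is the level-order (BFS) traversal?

Tree insertion order: [26, 25, 39, 33, 24, 46, 1, 29]
Tree (level-order array): [26, 25, 39, 24, None, 33, 46, 1, None, 29]
BFS from the root, enqueuing left then right child of each popped node:
  queue [26] -> pop 26, enqueue [25, 39], visited so far: [26]
  queue [25, 39] -> pop 25, enqueue [24], visited so far: [26, 25]
  queue [39, 24] -> pop 39, enqueue [33, 46], visited so far: [26, 25, 39]
  queue [24, 33, 46] -> pop 24, enqueue [1], visited so far: [26, 25, 39, 24]
  queue [33, 46, 1] -> pop 33, enqueue [29], visited so far: [26, 25, 39, 24, 33]
  queue [46, 1, 29] -> pop 46, enqueue [none], visited so far: [26, 25, 39, 24, 33, 46]
  queue [1, 29] -> pop 1, enqueue [none], visited so far: [26, 25, 39, 24, 33, 46, 1]
  queue [29] -> pop 29, enqueue [none], visited so far: [26, 25, 39, 24, 33, 46, 1, 29]
Result: [26, 25, 39, 24, 33, 46, 1, 29]


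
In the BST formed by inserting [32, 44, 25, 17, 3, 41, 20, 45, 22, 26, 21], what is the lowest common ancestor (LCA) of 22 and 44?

Tree insertion order: [32, 44, 25, 17, 3, 41, 20, 45, 22, 26, 21]
Tree (level-order array): [32, 25, 44, 17, 26, 41, 45, 3, 20, None, None, None, None, None, None, None, None, None, 22, 21]
In a BST, the LCA of p=22, q=44 is the first node v on the
root-to-leaf path with p <= v <= q (go left if both < v, right if both > v).
Walk from root:
  at 32: 22 <= 32 <= 44, this is the LCA
LCA = 32


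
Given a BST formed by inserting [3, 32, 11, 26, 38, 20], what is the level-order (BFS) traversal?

Tree insertion order: [3, 32, 11, 26, 38, 20]
Tree (level-order array): [3, None, 32, 11, 38, None, 26, None, None, 20]
BFS from the root, enqueuing left then right child of each popped node:
  queue [3] -> pop 3, enqueue [32], visited so far: [3]
  queue [32] -> pop 32, enqueue [11, 38], visited so far: [3, 32]
  queue [11, 38] -> pop 11, enqueue [26], visited so far: [3, 32, 11]
  queue [38, 26] -> pop 38, enqueue [none], visited so far: [3, 32, 11, 38]
  queue [26] -> pop 26, enqueue [20], visited so far: [3, 32, 11, 38, 26]
  queue [20] -> pop 20, enqueue [none], visited so far: [3, 32, 11, 38, 26, 20]
Result: [3, 32, 11, 38, 26, 20]


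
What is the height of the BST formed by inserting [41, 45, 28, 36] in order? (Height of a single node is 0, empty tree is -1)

Insertion order: [41, 45, 28, 36]
Tree (level-order array): [41, 28, 45, None, 36]
Compute height bottom-up (empty subtree = -1):
  height(36) = 1 + max(-1, -1) = 0
  height(28) = 1 + max(-1, 0) = 1
  height(45) = 1 + max(-1, -1) = 0
  height(41) = 1 + max(1, 0) = 2
Height = 2


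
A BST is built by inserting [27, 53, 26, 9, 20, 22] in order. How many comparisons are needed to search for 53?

Search path for 53: 27 -> 53
Found: True
Comparisons: 2


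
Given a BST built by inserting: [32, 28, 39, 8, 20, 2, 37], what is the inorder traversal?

Tree insertion order: [32, 28, 39, 8, 20, 2, 37]
Tree (level-order array): [32, 28, 39, 8, None, 37, None, 2, 20]
Inorder traversal: [2, 8, 20, 28, 32, 37, 39]


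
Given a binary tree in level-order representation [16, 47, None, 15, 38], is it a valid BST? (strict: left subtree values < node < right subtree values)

Level-order array: [16, 47, None, 15, 38]
Validate using subtree bounds (lo, hi): at each node, require lo < value < hi,
then recurse left with hi=value and right with lo=value.
Preorder trace (stopping at first violation):
  at node 16 with bounds (-inf, +inf): OK
  at node 47 with bounds (-inf, 16): VIOLATION
Node 47 violates its bound: not (-inf < 47 < 16).
Result: Not a valid BST


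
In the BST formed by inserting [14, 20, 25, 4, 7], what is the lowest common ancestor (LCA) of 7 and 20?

Tree insertion order: [14, 20, 25, 4, 7]
Tree (level-order array): [14, 4, 20, None, 7, None, 25]
In a BST, the LCA of p=7, q=20 is the first node v on the
root-to-leaf path with p <= v <= q (go left if both < v, right if both > v).
Walk from root:
  at 14: 7 <= 14 <= 20, this is the LCA
LCA = 14


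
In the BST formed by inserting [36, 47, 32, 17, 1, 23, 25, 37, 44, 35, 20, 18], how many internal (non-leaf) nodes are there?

Tree built from: [36, 47, 32, 17, 1, 23, 25, 37, 44, 35, 20, 18]
Tree (level-order array): [36, 32, 47, 17, 35, 37, None, 1, 23, None, None, None, 44, None, None, 20, 25, None, None, 18]
Rule: An internal node has at least one child.
Per-node child counts:
  node 36: 2 child(ren)
  node 32: 2 child(ren)
  node 17: 2 child(ren)
  node 1: 0 child(ren)
  node 23: 2 child(ren)
  node 20: 1 child(ren)
  node 18: 0 child(ren)
  node 25: 0 child(ren)
  node 35: 0 child(ren)
  node 47: 1 child(ren)
  node 37: 1 child(ren)
  node 44: 0 child(ren)
Matching nodes: [36, 32, 17, 23, 20, 47, 37]
Count of internal (non-leaf) nodes: 7


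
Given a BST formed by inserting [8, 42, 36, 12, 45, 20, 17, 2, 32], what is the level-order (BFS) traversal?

Tree insertion order: [8, 42, 36, 12, 45, 20, 17, 2, 32]
Tree (level-order array): [8, 2, 42, None, None, 36, 45, 12, None, None, None, None, 20, 17, 32]
BFS from the root, enqueuing left then right child of each popped node:
  queue [8] -> pop 8, enqueue [2, 42], visited so far: [8]
  queue [2, 42] -> pop 2, enqueue [none], visited so far: [8, 2]
  queue [42] -> pop 42, enqueue [36, 45], visited so far: [8, 2, 42]
  queue [36, 45] -> pop 36, enqueue [12], visited so far: [8, 2, 42, 36]
  queue [45, 12] -> pop 45, enqueue [none], visited so far: [8, 2, 42, 36, 45]
  queue [12] -> pop 12, enqueue [20], visited so far: [8, 2, 42, 36, 45, 12]
  queue [20] -> pop 20, enqueue [17, 32], visited so far: [8, 2, 42, 36, 45, 12, 20]
  queue [17, 32] -> pop 17, enqueue [none], visited so far: [8, 2, 42, 36, 45, 12, 20, 17]
  queue [32] -> pop 32, enqueue [none], visited so far: [8, 2, 42, 36, 45, 12, 20, 17, 32]
Result: [8, 2, 42, 36, 45, 12, 20, 17, 32]


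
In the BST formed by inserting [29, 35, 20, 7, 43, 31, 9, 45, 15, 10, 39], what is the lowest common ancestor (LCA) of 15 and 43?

Tree insertion order: [29, 35, 20, 7, 43, 31, 9, 45, 15, 10, 39]
Tree (level-order array): [29, 20, 35, 7, None, 31, 43, None, 9, None, None, 39, 45, None, 15, None, None, None, None, 10]
In a BST, the LCA of p=15, q=43 is the first node v on the
root-to-leaf path with p <= v <= q (go left if both < v, right if both > v).
Walk from root:
  at 29: 15 <= 29 <= 43, this is the LCA
LCA = 29


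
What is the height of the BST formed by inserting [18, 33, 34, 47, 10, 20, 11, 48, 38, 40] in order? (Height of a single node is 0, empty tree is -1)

Insertion order: [18, 33, 34, 47, 10, 20, 11, 48, 38, 40]
Tree (level-order array): [18, 10, 33, None, 11, 20, 34, None, None, None, None, None, 47, 38, 48, None, 40]
Compute height bottom-up (empty subtree = -1):
  height(11) = 1 + max(-1, -1) = 0
  height(10) = 1 + max(-1, 0) = 1
  height(20) = 1 + max(-1, -1) = 0
  height(40) = 1 + max(-1, -1) = 0
  height(38) = 1 + max(-1, 0) = 1
  height(48) = 1 + max(-1, -1) = 0
  height(47) = 1 + max(1, 0) = 2
  height(34) = 1 + max(-1, 2) = 3
  height(33) = 1 + max(0, 3) = 4
  height(18) = 1 + max(1, 4) = 5
Height = 5


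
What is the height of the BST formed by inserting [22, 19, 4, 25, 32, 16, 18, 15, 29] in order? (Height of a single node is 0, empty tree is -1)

Insertion order: [22, 19, 4, 25, 32, 16, 18, 15, 29]
Tree (level-order array): [22, 19, 25, 4, None, None, 32, None, 16, 29, None, 15, 18]
Compute height bottom-up (empty subtree = -1):
  height(15) = 1 + max(-1, -1) = 0
  height(18) = 1 + max(-1, -1) = 0
  height(16) = 1 + max(0, 0) = 1
  height(4) = 1 + max(-1, 1) = 2
  height(19) = 1 + max(2, -1) = 3
  height(29) = 1 + max(-1, -1) = 0
  height(32) = 1 + max(0, -1) = 1
  height(25) = 1 + max(-1, 1) = 2
  height(22) = 1 + max(3, 2) = 4
Height = 4


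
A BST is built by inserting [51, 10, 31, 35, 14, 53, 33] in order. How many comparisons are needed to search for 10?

Search path for 10: 51 -> 10
Found: True
Comparisons: 2


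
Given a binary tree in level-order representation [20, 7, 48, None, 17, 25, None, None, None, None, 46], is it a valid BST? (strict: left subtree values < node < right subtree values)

Level-order array: [20, 7, 48, None, 17, 25, None, None, None, None, 46]
Validate using subtree bounds (lo, hi): at each node, require lo < value < hi,
then recurse left with hi=value and right with lo=value.
Preorder trace (stopping at first violation):
  at node 20 with bounds (-inf, +inf): OK
  at node 7 with bounds (-inf, 20): OK
  at node 17 with bounds (7, 20): OK
  at node 48 with bounds (20, +inf): OK
  at node 25 with bounds (20, 48): OK
  at node 46 with bounds (25, 48): OK
No violation found at any node.
Result: Valid BST


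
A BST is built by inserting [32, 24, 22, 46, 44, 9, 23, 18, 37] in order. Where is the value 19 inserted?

Starting tree (level order): [32, 24, 46, 22, None, 44, None, 9, 23, 37, None, None, 18]
Insertion path: 32 -> 24 -> 22 -> 9 -> 18
Result: insert 19 as right child of 18
Final tree (level order): [32, 24, 46, 22, None, 44, None, 9, 23, 37, None, None, 18, None, None, None, None, None, 19]


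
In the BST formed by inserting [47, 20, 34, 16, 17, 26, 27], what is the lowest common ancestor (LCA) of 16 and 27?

Tree insertion order: [47, 20, 34, 16, 17, 26, 27]
Tree (level-order array): [47, 20, None, 16, 34, None, 17, 26, None, None, None, None, 27]
In a BST, the LCA of p=16, q=27 is the first node v on the
root-to-leaf path with p <= v <= q (go left if both < v, right if both > v).
Walk from root:
  at 47: both 16 and 27 < 47, go left
  at 20: 16 <= 20 <= 27, this is the LCA
LCA = 20


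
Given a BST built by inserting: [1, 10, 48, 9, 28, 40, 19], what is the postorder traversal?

Tree insertion order: [1, 10, 48, 9, 28, 40, 19]
Tree (level-order array): [1, None, 10, 9, 48, None, None, 28, None, 19, 40]
Postorder traversal: [9, 19, 40, 28, 48, 10, 1]


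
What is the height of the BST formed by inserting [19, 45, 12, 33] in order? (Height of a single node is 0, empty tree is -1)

Insertion order: [19, 45, 12, 33]
Tree (level-order array): [19, 12, 45, None, None, 33]
Compute height bottom-up (empty subtree = -1):
  height(12) = 1 + max(-1, -1) = 0
  height(33) = 1 + max(-1, -1) = 0
  height(45) = 1 + max(0, -1) = 1
  height(19) = 1 + max(0, 1) = 2
Height = 2


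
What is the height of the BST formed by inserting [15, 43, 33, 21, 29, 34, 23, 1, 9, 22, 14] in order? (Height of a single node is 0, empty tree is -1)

Insertion order: [15, 43, 33, 21, 29, 34, 23, 1, 9, 22, 14]
Tree (level-order array): [15, 1, 43, None, 9, 33, None, None, 14, 21, 34, None, None, None, 29, None, None, 23, None, 22]
Compute height bottom-up (empty subtree = -1):
  height(14) = 1 + max(-1, -1) = 0
  height(9) = 1 + max(-1, 0) = 1
  height(1) = 1 + max(-1, 1) = 2
  height(22) = 1 + max(-1, -1) = 0
  height(23) = 1 + max(0, -1) = 1
  height(29) = 1 + max(1, -1) = 2
  height(21) = 1 + max(-1, 2) = 3
  height(34) = 1 + max(-1, -1) = 0
  height(33) = 1 + max(3, 0) = 4
  height(43) = 1 + max(4, -1) = 5
  height(15) = 1 + max(2, 5) = 6
Height = 6


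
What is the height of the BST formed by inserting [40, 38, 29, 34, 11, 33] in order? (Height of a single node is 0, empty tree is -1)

Insertion order: [40, 38, 29, 34, 11, 33]
Tree (level-order array): [40, 38, None, 29, None, 11, 34, None, None, 33]
Compute height bottom-up (empty subtree = -1):
  height(11) = 1 + max(-1, -1) = 0
  height(33) = 1 + max(-1, -1) = 0
  height(34) = 1 + max(0, -1) = 1
  height(29) = 1 + max(0, 1) = 2
  height(38) = 1 + max(2, -1) = 3
  height(40) = 1 + max(3, -1) = 4
Height = 4


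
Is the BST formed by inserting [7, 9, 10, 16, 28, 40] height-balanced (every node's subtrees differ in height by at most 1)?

Tree (level-order array): [7, None, 9, None, 10, None, 16, None, 28, None, 40]
Definition: a tree is height-balanced if, at every node, |h(left) - h(right)| <= 1 (empty subtree has height -1).
Bottom-up per-node check:
  node 40: h_left=-1, h_right=-1, diff=0 [OK], height=0
  node 28: h_left=-1, h_right=0, diff=1 [OK], height=1
  node 16: h_left=-1, h_right=1, diff=2 [FAIL (|-1-1|=2 > 1)], height=2
  node 10: h_left=-1, h_right=2, diff=3 [FAIL (|-1-2|=3 > 1)], height=3
  node 9: h_left=-1, h_right=3, diff=4 [FAIL (|-1-3|=4 > 1)], height=4
  node 7: h_left=-1, h_right=4, diff=5 [FAIL (|-1-4|=5 > 1)], height=5
Node 16 violates the condition: |-1 - 1| = 2 > 1.
Result: Not balanced


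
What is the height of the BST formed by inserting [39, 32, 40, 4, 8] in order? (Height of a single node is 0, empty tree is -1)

Insertion order: [39, 32, 40, 4, 8]
Tree (level-order array): [39, 32, 40, 4, None, None, None, None, 8]
Compute height bottom-up (empty subtree = -1):
  height(8) = 1 + max(-1, -1) = 0
  height(4) = 1 + max(-1, 0) = 1
  height(32) = 1 + max(1, -1) = 2
  height(40) = 1 + max(-1, -1) = 0
  height(39) = 1 + max(2, 0) = 3
Height = 3


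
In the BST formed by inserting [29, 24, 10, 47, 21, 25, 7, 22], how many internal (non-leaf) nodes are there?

Tree built from: [29, 24, 10, 47, 21, 25, 7, 22]
Tree (level-order array): [29, 24, 47, 10, 25, None, None, 7, 21, None, None, None, None, None, 22]
Rule: An internal node has at least one child.
Per-node child counts:
  node 29: 2 child(ren)
  node 24: 2 child(ren)
  node 10: 2 child(ren)
  node 7: 0 child(ren)
  node 21: 1 child(ren)
  node 22: 0 child(ren)
  node 25: 0 child(ren)
  node 47: 0 child(ren)
Matching nodes: [29, 24, 10, 21]
Count of internal (non-leaf) nodes: 4


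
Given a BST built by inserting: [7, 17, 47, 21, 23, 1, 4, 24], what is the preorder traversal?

Tree insertion order: [7, 17, 47, 21, 23, 1, 4, 24]
Tree (level-order array): [7, 1, 17, None, 4, None, 47, None, None, 21, None, None, 23, None, 24]
Preorder traversal: [7, 1, 4, 17, 47, 21, 23, 24]


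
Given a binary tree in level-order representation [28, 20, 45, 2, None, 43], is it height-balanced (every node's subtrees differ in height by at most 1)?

Tree (level-order array): [28, 20, 45, 2, None, 43]
Definition: a tree is height-balanced if, at every node, |h(left) - h(right)| <= 1 (empty subtree has height -1).
Bottom-up per-node check:
  node 2: h_left=-1, h_right=-1, diff=0 [OK], height=0
  node 20: h_left=0, h_right=-1, diff=1 [OK], height=1
  node 43: h_left=-1, h_right=-1, diff=0 [OK], height=0
  node 45: h_left=0, h_right=-1, diff=1 [OK], height=1
  node 28: h_left=1, h_right=1, diff=0 [OK], height=2
All nodes satisfy the balance condition.
Result: Balanced


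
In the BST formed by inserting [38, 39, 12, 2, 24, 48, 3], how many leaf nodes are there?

Tree built from: [38, 39, 12, 2, 24, 48, 3]
Tree (level-order array): [38, 12, 39, 2, 24, None, 48, None, 3]
Rule: A leaf has 0 children.
Per-node child counts:
  node 38: 2 child(ren)
  node 12: 2 child(ren)
  node 2: 1 child(ren)
  node 3: 0 child(ren)
  node 24: 0 child(ren)
  node 39: 1 child(ren)
  node 48: 0 child(ren)
Matching nodes: [3, 24, 48]
Count of leaf nodes: 3


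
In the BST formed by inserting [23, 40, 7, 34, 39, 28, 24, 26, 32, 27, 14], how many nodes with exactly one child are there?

Tree built from: [23, 40, 7, 34, 39, 28, 24, 26, 32, 27, 14]
Tree (level-order array): [23, 7, 40, None, 14, 34, None, None, None, 28, 39, 24, 32, None, None, None, 26, None, None, None, 27]
Rule: These are nodes with exactly 1 non-null child.
Per-node child counts:
  node 23: 2 child(ren)
  node 7: 1 child(ren)
  node 14: 0 child(ren)
  node 40: 1 child(ren)
  node 34: 2 child(ren)
  node 28: 2 child(ren)
  node 24: 1 child(ren)
  node 26: 1 child(ren)
  node 27: 0 child(ren)
  node 32: 0 child(ren)
  node 39: 0 child(ren)
Matching nodes: [7, 40, 24, 26]
Count of nodes with exactly one child: 4


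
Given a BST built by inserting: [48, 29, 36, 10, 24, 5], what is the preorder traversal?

Tree insertion order: [48, 29, 36, 10, 24, 5]
Tree (level-order array): [48, 29, None, 10, 36, 5, 24]
Preorder traversal: [48, 29, 10, 5, 24, 36]


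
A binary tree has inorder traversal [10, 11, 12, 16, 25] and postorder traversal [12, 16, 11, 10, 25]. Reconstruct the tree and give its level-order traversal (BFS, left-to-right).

Inorder:   [10, 11, 12, 16, 25]
Postorder: [12, 16, 11, 10, 25]
Algorithm: postorder visits root last, so walk postorder right-to-left;
each value is the root of the current inorder slice — split it at that
value, recurse on the right subtree first, then the left.
Recursive splits:
  root=25; inorder splits into left=[10, 11, 12, 16], right=[]
  root=10; inorder splits into left=[], right=[11, 12, 16]
  root=11; inorder splits into left=[], right=[12, 16]
  root=16; inorder splits into left=[12], right=[]
  root=12; inorder splits into left=[], right=[]
Reconstructed level-order: [25, 10, 11, 16, 12]
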